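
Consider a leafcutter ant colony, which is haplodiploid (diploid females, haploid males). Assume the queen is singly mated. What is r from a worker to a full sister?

0.75

Haplodiploid full sisters inherit their father's entire haploid genome identically (contributing 1/2) and on average half of their mother's contribution (1/2 · 1/2 = 1/4); r = 1/2 + 1/4 = 3/4.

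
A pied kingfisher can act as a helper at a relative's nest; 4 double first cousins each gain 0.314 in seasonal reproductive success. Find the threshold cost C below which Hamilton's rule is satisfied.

0.314

r to a double first cousin = 0.25 (double first cousins share both grandparent pairs — four paths of length 4: r = 4·(1/2)^4 = 1/4).
Hamilton's rule: n·r·B > C, so the trait is favored while C < n·r·B = 4·0.25·0.314 = 0.314.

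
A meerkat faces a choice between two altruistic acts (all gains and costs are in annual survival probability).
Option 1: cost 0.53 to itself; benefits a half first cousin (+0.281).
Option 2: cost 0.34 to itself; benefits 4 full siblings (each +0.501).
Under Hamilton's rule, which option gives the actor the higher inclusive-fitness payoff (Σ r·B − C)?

Option 1: r to a half first cousin = 0.0625.
Option 1: Σ r·B − C = (1·0.0625·0.281) − 0.53 = -0.5124375.
Option 2: r to a full sibling = 0.5.
Option 2: Σ r·B − C = (4·0.5·0.501) − 0.34 = 0.662.
Option 2 has the higher net inclusive-fitness payoff.

Option 2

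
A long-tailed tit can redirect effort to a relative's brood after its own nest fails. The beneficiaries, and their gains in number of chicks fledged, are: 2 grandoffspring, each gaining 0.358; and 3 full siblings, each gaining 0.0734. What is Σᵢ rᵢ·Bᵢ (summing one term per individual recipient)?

0.2891

r to a grandoffspring = 1/4 (two parent–offspring links: r = (1/2)^2 = 1/4).
r to a full sibling = 0.5 (full sibs share both parents — two paths of length 2: r = 2·(1/2)^2 = 1/2).
Summing one r·B term per recipient: 2·0.25·0.358 + 3·0.5·0.0734 = 0.2891.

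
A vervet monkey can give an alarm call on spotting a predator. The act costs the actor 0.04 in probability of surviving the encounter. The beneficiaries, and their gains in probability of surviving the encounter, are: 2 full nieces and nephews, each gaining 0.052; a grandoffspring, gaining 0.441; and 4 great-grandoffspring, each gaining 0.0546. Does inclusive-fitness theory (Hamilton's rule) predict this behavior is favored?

Yes

Hamilton's rule: the trait is favored when the sum of r·B over every recipient exceeds the actor's cost C.
r to a full niece or nephew = 1/4 (full aunt/uncle↔niece/nephew: two paths of length 3 through the shared grandparent pair: r = 2·(1/2)^3 = 1/4).
r to a grandoffspring = 0.25 (two parent–offspring links: r = (1/2)^2 = 1/4).
r to a great-grandoffspring = 0.125 (three parent–offspring links: r = (1/2)^3 = 1/8).
Summing one r·B term per recipient: 2·0.25·0.052 + 1·0.25·0.441 + 4·0.125·0.0546 = 0.16355.
0.16355 > 0.04: the indirect benefit exceeds the cost.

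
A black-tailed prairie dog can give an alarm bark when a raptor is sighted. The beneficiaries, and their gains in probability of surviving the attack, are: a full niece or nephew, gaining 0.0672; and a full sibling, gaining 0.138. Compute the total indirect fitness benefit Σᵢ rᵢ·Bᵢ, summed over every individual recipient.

r to a full niece or nephew = 1/4 (full aunt/uncle↔niece/nephew: two paths of length 3 through the shared grandparent pair: r = 2·(1/2)^3 = 1/4).
r to a full sibling = 0.5 (full sibs share both parents — two paths of length 2: r = 2·(1/2)^2 = 1/2).
Summing one r·B term per recipient: 1·0.25·0.0672 + 1·0.5·0.138 = 0.0858.

0.0858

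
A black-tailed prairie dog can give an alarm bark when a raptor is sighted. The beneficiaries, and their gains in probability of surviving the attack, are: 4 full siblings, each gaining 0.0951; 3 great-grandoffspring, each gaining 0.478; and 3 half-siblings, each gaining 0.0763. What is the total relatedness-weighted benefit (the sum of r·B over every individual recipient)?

r to a full sibling = 1/2 (full sibs share both parents — two paths of length 2: r = 2·(1/2)^2 = 1/2).
r to a great-grandoffspring = 0.125 (three parent–offspring links: r = (1/2)^3 = 1/8).
r to a half-sibling = 1/4 (half-sibs share one parent — one path of length 2: r = (1/2)^2 = 1/4).
Summing one r·B term per recipient: 4·0.5·0.0951 + 3·0.125·0.478 + 3·0.25·0.0763 = 0.426675.

0.426675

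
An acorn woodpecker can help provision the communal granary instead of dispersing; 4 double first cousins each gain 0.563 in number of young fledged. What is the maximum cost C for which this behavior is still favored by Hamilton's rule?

r to a double first cousin = 0.25 (double first cousins share both grandparent pairs — four paths of length 4: r = 4·(1/2)^4 = 1/4).
Hamilton's rule: n·r·B > C, so the trait is favored while C < n·r·B = 4·0.25·0.563 = 0.563.

0.563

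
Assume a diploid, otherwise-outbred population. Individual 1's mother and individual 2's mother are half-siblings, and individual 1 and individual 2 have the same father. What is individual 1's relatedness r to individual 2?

0.3125

With two independent routes of shared ancestry, r is the sum of the two contributions.
Individual 1 and individual 2 are related in two ways: half first cousins through their mothers (r = 1/16) and half-sibs through their shared father (r = 1/4).
r = 1/16 + 1/4 = 0.3125.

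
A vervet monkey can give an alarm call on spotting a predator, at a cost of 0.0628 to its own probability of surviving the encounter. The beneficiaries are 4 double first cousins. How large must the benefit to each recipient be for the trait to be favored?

r to a double first cousin = 0.25 (double first cousins share both grandparent pairs — four paths of length 4: r = 4·(1/2)^4 = 1/4).
Hamilton's rule with n recipients of equal r: n·r·B > C, so B > C/(n·r) = 0.0628/(4·0.25) = 0.0628.

0.0628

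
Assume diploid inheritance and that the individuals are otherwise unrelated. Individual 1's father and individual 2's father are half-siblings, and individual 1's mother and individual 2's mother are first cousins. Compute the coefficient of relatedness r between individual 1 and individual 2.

0.09375

With two independent routes of shared ancestry, r is the sum of the two contributions.
Individual 1 and individual 2 are related in two ways: half first cousins through their fathers (r = 1/16) and second cousins through their mothers (r = 1/32).
r = 1/16 + 1/32 = 3/32 = 0.09375.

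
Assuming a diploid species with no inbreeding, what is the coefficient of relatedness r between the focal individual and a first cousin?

First cousins share one grandparent pair — two paths of length 4: r = 2·(1/2)^4 = 1/8.

0.125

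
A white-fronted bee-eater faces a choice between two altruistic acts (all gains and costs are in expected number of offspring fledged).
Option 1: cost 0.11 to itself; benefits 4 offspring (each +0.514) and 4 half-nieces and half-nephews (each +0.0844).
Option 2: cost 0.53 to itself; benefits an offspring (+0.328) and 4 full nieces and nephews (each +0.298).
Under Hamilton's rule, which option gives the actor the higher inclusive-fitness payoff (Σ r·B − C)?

Option 1

Option 1: r to an offspring = 0.5.
Option 1: r to a half-niece or half-nephew = 0.125.
Option 1: Σ r·B − C = (4·0.5·0.514 + 4·0.125·0.0844) − 0.11 = 0.9602.
Option 2: r to an offspring = 0.5.
Option 2: r to a full niece or nephew = 0.25.
Option 2: Σ r·B − C = (1·0.5·0.328 + 4·0.25·0.298) − 0.53 = -0.068.
Option 1 has the higher net inclusive-fitness payoff.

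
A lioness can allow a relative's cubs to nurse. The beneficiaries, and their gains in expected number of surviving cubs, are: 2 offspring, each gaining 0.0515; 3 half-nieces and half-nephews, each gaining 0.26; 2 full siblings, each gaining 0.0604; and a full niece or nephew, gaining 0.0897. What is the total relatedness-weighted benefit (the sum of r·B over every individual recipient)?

r to an offspring = 1/2 (one parent–offspring link: r = (1/2)^1 = 1/2).
r to a half-niece or half-nephew = 0.125 (half-aunt/uncle↔niece/nephew: one path of length 3: r = (1/2)^3 = 1/8).
r to a full sibling = 1/2 (full sibs share both parents — two paths of length 2: r = 2·(1/2)^2 = 1/2).
r to a full niece or nephew = 0.25 (full aunt/uncle↔niece/nephew: two paths of length 3 through the shared grandparent pair: r = 2·(1/2)^3 = 1/4).
Summing one r·B term per recipient: 2·0.5·0.0515 + 3·0.125·0.26 + 2·0.5·0.0604 + 1·0.25·0.0897 = 0.231825.

0.231825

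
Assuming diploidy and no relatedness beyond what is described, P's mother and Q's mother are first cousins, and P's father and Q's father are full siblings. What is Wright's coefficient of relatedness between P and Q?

0.15625

Wright's path rule: contributions from independent ancestry routes add.
P and Q are related in two ways: second cousins through their mothers (r = 1/32) and first cousins through their fathers (r = 1/8).
r = 1/32 + 1/8 = 0.15625.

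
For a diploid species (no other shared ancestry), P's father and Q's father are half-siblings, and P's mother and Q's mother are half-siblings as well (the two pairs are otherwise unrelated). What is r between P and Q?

Relatedness sums over independent paths through distinct common ancestors.
P and Q are related in two ways: half first cousins through their fathers (r = 1/16) and half first cousins through their mothers (r = 1/16).
r = 1/16 + 1/16 = 0.125.

0.125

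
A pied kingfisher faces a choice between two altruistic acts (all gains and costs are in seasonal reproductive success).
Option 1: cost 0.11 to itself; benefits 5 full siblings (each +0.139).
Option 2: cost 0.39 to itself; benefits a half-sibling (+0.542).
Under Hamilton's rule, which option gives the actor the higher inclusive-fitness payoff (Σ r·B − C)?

Option 1: r to a full sibling = 0.5.
Option 1: Σ r·B − C = (5·0.5·0.139) − 0.11 = 0.2375.
Option 2: r to a half-sibling = 0.25.
Option 2: Σ r·B − C = (1·0.25·0.542) − 0.39 = -0.2545.
Option 1 has the higher net inclusive-fitness payoff.

Option 1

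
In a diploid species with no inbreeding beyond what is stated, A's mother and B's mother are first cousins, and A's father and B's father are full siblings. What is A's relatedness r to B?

With two independent routes of shared ancestry, r is the sum of the two contributions.
A and B are related in two ways: second cousins through their mothers (r = 1/32) and first cousins through their fathers (r = 1/8).
r = 1/32 + 1/8 = 5/32 = 0.15625.

0.15625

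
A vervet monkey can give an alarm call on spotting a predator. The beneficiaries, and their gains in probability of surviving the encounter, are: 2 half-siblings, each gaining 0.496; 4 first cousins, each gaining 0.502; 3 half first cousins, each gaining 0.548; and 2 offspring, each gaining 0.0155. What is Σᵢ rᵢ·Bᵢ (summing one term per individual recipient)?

0.61725

r to a half-sibling = 1/4 (half-sibs share one parent — one path of length 2: r = (1/2)^2 = 1/4).
r to a first cousin = 0.125 (first cousins share one grandparent pair — two paths of length 4: r = 2·(1/2)^4 = 1/8).
r to a half first cousin = 0.0625 (half first cousins share one grandparent — one path of length 4: r = (1/2)^4 = 1/16).
r to an offspring = 1/2 (one parent–offspring link: r = (1/2)^1 = 1/2).
Summing one r·B term per recipient: 2·0.25·0.496 + 4·0.125·0.502 + 3·0.0625·0.548 + 2·0.5·0.0155 = 0.61725.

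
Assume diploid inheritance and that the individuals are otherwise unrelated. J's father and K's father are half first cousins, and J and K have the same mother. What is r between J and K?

With two independent routes of shared ancestry, r is the sum of the two contributions.
J and K are related in two ways: half second cousins through their fathers (r = 1/64) and half-sibs through their shared mother (r = 1/4).
r = 1/64 + 1/4 = 0.265625.

0.265625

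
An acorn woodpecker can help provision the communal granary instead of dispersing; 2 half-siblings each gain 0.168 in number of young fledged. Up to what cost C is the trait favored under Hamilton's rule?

r to a half-sibling = 0.25 (half-sibs share one parent — one path of length 2: r = (1/2)^2 = 1/4).
Hamilton's rule: n·r·B > C, so the trait is favored while C < n·r·B = 2·0.25·0.168 = 0.084.

0.084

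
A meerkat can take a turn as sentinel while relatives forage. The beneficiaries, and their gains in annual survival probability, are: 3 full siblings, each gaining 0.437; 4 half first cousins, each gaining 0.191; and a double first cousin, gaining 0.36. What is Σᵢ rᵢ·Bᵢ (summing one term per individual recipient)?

r to a full sibling = 0.5 (full sibs share both parents — two paths of length 2: r = 2·(1/2)^2 = 1/2).
r to a half first cousin = 1/16 (half first cousins share one grandparent — one path of length 4: r = (1/2)^4 = 1/16).
r to a double first cousin = 0.25 (double first cousins share both grandparent pairs — four paths of length 4: r = 4·(1/2)^4 = 1/4).
Summing one r·B term per recipient: 3·0.5·0.437 + 4·0.0625·0.191 + 1·0.25·0.36 = 0.79325.

0.79325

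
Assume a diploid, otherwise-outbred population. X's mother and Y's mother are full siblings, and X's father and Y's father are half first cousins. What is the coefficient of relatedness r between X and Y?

Wright's path rule: contributions from independent ancestry routes add.
X and Y are related in two ways: first cousins through their mothers (r = 1/8) and half second cousins through their fathers (r = 1/64).
r = 1/8 + 1/64 = 0.140625.

0.140625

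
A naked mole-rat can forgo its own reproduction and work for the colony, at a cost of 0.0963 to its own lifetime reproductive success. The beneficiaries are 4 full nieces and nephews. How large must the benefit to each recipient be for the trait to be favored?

r to a full niece or nephew = 1/4 (full aunt/uncle↔niece/nephew: two paths of length 3 through the shared grandparent pair: r = 2·(1/2)^3 = 1/4).
Hamilton's rule with n recipients of equal r: n·r·B > C, so B > C/(n·r) = 0.0963/(4·0.25) = 0.0963.

0.0963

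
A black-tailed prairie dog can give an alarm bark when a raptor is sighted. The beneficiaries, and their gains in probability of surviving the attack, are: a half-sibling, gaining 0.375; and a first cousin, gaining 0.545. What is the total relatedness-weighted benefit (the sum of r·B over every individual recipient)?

r to a half-sibling = 0.25 (half-sibs share one parent — one path of length 2: r = (1/2)^2 = 1/4).
r to a first cousin = 0.125 (first cousins share one grandparent pair — two paths of length 4: r = 2·(1/2)^4 = 1/8).
Summing one r·B term per recipient: 1·0.25·0.375 + 1·0.125·0.545 = 0.161875.

0.161875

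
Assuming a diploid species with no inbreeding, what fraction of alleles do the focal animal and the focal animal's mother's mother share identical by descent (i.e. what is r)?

Each parent–offspring link contributes a factor of 1/2, and independent paths through distinct common ancestors add.
Two parent–offspring links: r = (1/2)^2 = 1/4.

0.25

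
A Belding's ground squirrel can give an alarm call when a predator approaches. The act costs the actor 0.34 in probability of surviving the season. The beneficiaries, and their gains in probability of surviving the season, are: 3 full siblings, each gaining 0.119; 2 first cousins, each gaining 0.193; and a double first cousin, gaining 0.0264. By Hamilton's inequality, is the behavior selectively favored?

Hamilton's rule: the trait is favored when the sum of r·B over every recipient exceeds the actor's cost C.
r to a full sibling = 0.5 (full sibs share both parents — two paths of length 2: r = 2·(1/2)^2 = 1/2).
r to a first cousin = 1/8 (first cousins share one grandparent pair — two paths of length 4: r = 2·(1/2)^4 = 1/8).
r to a double first cousin = 0.25 (double first cousins share both grandparent pairs — four paths of length 4: r = 4·(1/2)^4 = 1/4).
Summing one r·B term per recipient: 3·0.5·0.119 + 2·0.125·0.193 + 1·0.25·0.0264 = 0.23335.
0.23335 < 0.34: the indirect benefit is less than the cost.

No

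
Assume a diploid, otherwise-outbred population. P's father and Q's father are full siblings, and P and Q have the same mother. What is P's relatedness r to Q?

0.375

Wright's path rule: contributions from independent ancestry routes add.
P and Q are related in two ways: first cousins through their fathers (r = 1/8) and half-sibs through their shared mother (r = 1/4).
r = 1/8 + 1/4 = 3/8 = 0.375.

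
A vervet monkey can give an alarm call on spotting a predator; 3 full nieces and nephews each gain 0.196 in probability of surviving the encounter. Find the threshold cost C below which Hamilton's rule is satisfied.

0.147

r to a full niece or nephew = 0.25 (full aunt/uncle↔niece/nephew: two paths of length 3 through the shared grandparent pair: r = 2·(1/2)^3 = 1/4).
Hamilton's rule: n·r·B > C, so the trait is favored while C < n·r·B = 3·0.25·0.196 = 0.147.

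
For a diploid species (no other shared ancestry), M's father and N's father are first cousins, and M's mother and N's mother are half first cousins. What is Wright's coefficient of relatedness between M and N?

Relatedness sums over independent paths through distinct common ancestors.
M and N are related in two ways: second cousins through their fathers (r = 1/32) and half second cousins through their mothers (r = 1/64).
r = 1/32 + 1/64 = 3/64 = 0.046875.

0.046875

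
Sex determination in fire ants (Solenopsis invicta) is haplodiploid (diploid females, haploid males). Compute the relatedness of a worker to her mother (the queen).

One meiotic link between diploid queen and diploid daughter: r = 1/2.

0.5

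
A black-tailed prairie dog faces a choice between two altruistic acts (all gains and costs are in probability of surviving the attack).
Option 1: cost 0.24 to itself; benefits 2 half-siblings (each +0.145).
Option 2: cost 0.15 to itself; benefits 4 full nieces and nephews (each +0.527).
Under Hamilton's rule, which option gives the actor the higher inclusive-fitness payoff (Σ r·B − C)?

Option 1: r to a half-sibling = 0.25.
Option 1: Σ r·B − C = (2·0.25·0.145) − 0.24 = -0.1675.
Option 2: r to a full niece or nephew = 0.25.
Option 2: Σ r·B − C = (4·0.25·0.527) − 0.15 = 0.377.
Option 2 has the higher net inclusive-fitness payoff.

Option 2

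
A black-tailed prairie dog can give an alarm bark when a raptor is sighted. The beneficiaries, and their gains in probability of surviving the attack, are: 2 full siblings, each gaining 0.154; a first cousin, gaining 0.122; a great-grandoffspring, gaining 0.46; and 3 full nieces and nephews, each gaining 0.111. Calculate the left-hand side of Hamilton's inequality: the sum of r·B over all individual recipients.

0.31

r to a full sibling = 1/2 (full sibs share both parents — two paths of length 2: r = 2·(1/2)^2 = 1/2).
r to a first cousin = 0.125 (first cousins share one grandparent pair — two paths of length 4: r = 2·(1/2)^4 = 1/8).
r to a great-grandoffspring = 1/8 (three parent–offspring links: r = (1/2)^3 = 1/8).
r to a full niece or nephew = 1/4 (full aunt/uncle↔niece/nephew: two paths of length 3 through the shared grandparent pair: r = 2·(1/2)^3 = 1/4).
Summing one r·B term per recipient: 2·0.5·0.154 + 1·0.125·0.122 + 1·0.125·0.46 + 3·0.25·0.111 = 0.31.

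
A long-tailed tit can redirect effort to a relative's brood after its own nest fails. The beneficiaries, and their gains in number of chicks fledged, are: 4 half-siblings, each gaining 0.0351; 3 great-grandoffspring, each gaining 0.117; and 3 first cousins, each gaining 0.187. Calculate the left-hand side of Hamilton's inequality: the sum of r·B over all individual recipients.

r to a half-sibling = 1/4 (half-sibs share one parent — one path of length 2: r = (1/2)^2 = 1/4).
r to a great-grandoffspring = 0.125 (three parent–offspring links: r = (1/2)^3 = 1/8).
r to a first cousin = 0.125 (first cousins share one grandparent pair — two paths of length 4: r = 2·(1/2)^4 = 1/8).
Summing one r·B term per recipient: 4·0.25·0.0351 + 3·0.125·0.117 + 3·0.125·0.187 = 0.1491.

0.1491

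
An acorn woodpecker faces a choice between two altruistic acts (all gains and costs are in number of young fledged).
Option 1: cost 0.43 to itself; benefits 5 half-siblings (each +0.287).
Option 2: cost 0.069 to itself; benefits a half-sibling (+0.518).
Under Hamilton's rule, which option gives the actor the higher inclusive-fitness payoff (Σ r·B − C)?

Option 2

Option 1: r to a half-sibling = 0.25.
Option 1: Σ r·B − C = (5·0.25·0.287) − 0.43 = -0.07125.
Option 2: r to a half-sibling = 0.25.
Option 2: Σ r·B − C = (1·0.25·0.518) − 0.069 = 0.0605.
Option 2 has the higher net inclusive-fitness payoff.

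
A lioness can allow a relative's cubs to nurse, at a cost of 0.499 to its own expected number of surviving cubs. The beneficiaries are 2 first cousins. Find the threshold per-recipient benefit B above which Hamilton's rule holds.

1.996

r to a first cousin = 1/8 (first cousins share one grandparent pair — two paths of length 4: r = 2·(1/2)^4 = 1/8).
Hamilton's rule with n recipients of equal r: n·r·B > C, so B > C/(n·r) = 0.499/(2·0.125) = 1.996.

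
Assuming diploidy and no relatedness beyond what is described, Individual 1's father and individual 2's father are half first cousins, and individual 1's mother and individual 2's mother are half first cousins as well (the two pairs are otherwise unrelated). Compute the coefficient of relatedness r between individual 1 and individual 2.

Independent pedigree routes through distinct common ancestors add.
Individual 1 and individual 2 are related in two ways: half second cousins through their fathers (r = 1/64) and half second cousins through their mothers (r = 1/64).
r = 1/64 + 1/64 = 0.03125.

0.03125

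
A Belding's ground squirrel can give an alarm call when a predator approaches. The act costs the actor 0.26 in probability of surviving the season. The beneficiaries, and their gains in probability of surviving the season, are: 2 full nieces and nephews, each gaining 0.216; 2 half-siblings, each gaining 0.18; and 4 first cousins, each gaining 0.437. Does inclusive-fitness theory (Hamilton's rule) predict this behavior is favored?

Hamilton's rule: the trait is favored when the sum of r·B over every recipient exceeds the actor's cost C.
r to a full niece or nephew = 0.25 (full aunt/uncle↔niece/nephew: two paths of length 3 through the shared grandparent pair: r = 2·(1/2)^3 = 1/4).
r to a half-sibling = 1/4 (half-sibs share one parent — one path of length 2: r = (1/2)^2 = 1/4).
r to a first cousin = 1/8 (first cousins share one grandparent pair — two paths of length 4: r = 2·(1/2)^4 = 1/8).
Summing one r·B term per recipient: 2·0.25·0.216 + 2·0.25·0.18 + 4·0.125·0.437 = 0.4165.
0.4165 > 0.26: the indirect benefit exceeds the cost.

Yes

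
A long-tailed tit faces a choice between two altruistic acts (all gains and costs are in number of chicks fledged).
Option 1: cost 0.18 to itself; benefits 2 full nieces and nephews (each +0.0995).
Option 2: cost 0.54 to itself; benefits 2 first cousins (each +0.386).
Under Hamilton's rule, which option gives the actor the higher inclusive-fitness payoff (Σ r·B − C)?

Option 1

Option 1: r to a full niece or nephew = 0.25.
Option 1: Σ r·B − C = (2·0.25·0.0995) − 0.18 = -0.13025.
Option 2: r to a first cousin = 0.125.
Option 2: Σ r·B − C = (2·0.125·0.386) − 0.54 = -0.4435.
Option 1 has the higher net inclusive-fitness payoff.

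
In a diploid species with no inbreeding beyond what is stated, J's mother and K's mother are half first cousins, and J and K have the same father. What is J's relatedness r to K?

Relatedness sums over independent paths through distinct common ancestors.
J and K are related in two ways: half second cousins through their mothers (r = 1/64) and half-sibs through their shared father (r = 1/4).
r = 1/64 + 1/4 = 0.265625.

0.265625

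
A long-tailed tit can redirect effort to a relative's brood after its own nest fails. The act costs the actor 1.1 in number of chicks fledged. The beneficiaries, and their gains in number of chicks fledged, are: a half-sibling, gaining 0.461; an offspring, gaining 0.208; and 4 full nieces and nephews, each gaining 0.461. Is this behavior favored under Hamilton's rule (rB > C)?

No

Hamilton's rule: the trait is favored when the sum of r·B over every recipient exceeds the actor's cost C.
r to a half-sibling = 1/4 (half-sibs share one parent — one path of length 2: r = (1/2)^2 = 1/4).
r to an offspring = 0.5 (one parent–offspring link: r = (1/2)^1 = 1/2).
r to a full niece or nephew = 1/4 (full aunt/uncle↔niece/nephew: two paths of length 3 through the shared grandparent pair: r = 2·(1/2)^3 = 1/4).
Summing one r·B term per recipient: 1·0.25·0.461 + 1·0.5·0.208 + 4·0.25·0.461 = 0.68025.
0.68025 < 1.1: the indirect benefit is less than the cost.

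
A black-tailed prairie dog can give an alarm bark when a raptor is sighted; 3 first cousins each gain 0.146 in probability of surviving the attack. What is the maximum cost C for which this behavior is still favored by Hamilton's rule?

0.05475

r to a first cousin = 1/8 (first cousins share one grandparent pair — two paths of length 4: r = 2·(1/2)^4 = 1/8).
Hamilton's rule: n·r·B > C, so the trait is favored while C < n·r·B = 3·0.125·0.146 = 0.05475.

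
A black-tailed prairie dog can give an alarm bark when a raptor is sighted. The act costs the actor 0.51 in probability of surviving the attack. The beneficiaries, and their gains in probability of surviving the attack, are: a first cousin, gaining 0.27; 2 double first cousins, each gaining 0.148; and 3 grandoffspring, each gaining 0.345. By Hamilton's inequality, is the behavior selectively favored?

No

Hamilton's rule: the trait is favored when the sum of r·B over every recipient exceeds the actor's cost C.
r to a first cousin = 0.125 (first cousins share one grandparent pair — two paths of length 4: r = 2·(1/2)^4 = 1/8).
r to a double first cousin = 1/4 (double first cousins share both grandparent pairs — four paths of length 4: r = 4·(1/2)^4 = 1/4).
r to a grandoffspring = 1/4 (two parent–offspring links: r = (1/2)^2 = 1/4).
Summing one r·B term per recipient: 1·0.125·0.27 + 2·0.25·0.148 + 3·0.25·0.345 = 0.3665.
0.3665 < 0.51: the indirect benefit is less than the cost.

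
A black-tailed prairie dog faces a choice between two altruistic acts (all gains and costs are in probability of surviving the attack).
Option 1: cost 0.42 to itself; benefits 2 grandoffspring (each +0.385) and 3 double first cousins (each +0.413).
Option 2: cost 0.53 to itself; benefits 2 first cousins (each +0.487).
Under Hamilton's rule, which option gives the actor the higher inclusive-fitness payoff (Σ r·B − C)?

Option 1

Option 1: r to a grandoffspring = 0.25.
Option 1: r to a double first cousin = 0.25.
Option 1: Σ r·B − C = (2·0.25·0.385 + 3·0.25·0.413) − 0.42 = 0.08225.
Option 2: r to a first cousin = 0.125.
Option 2: Σ r·B − C = (2·0.125·0.487) − 0.53 = -0.40825.
Option 1 has the higher net inclusive-fitness payoff.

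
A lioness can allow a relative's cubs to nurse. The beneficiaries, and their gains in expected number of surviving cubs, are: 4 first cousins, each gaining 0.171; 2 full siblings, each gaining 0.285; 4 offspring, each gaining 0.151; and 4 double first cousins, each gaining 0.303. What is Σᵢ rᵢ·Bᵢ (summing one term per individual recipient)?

r to a first cousin = 1/8 (first cousins share one grandparent pair — two paths of length 4: r = 2·(1/2)^4 = 1/8).
r to a full sibling = 1/2 (full sibs share both parents — two paths of length 2: r = 2·(1/2)^2 = 1/2).
r to an offspring = 0.5 (one parent–offspring link: r = (1/2)^1 = 1/2).
r to a double first cousin = 0.25 (double first cousins share both grandparent pairs — four paths of length 4: r = 4·(1/2)^4 = 1/4).
Summing one r·B term per recipient: 4·0.125·0.171 + 2·0.5·0.285 + 4·0.5·0.151 + 4·0.25·0.303 = 0.9755.

0.9755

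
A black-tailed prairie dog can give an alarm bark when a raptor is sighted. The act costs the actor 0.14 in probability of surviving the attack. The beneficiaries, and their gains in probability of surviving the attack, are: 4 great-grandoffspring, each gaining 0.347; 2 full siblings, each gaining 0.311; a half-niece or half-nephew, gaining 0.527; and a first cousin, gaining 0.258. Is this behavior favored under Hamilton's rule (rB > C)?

Hamilton's rule: the trait is favored when the sum of r·B over every recipient exceeds the actor's cost C.
r to a great-grandoffspring = 0.125 (three parent–offspring links: r = (1/2)^3 = 1/8).
r to a full sibling = 0.5 (full sibs share both parents — two paths of length 2: r = 2·(1/2)^2 = 1/2).
r to a half-niece or half-nephew = 1/8 (half-aunt/uncle↔niece/nephew: one path of length 3: r = (1/2)^3 = 1/8).
r to a first cousin = 0.125 (first cousins share one grandparent pair — two paths of length 4: r = 2·(1/2)^4 = 1/8).
Summing one r·B term per recipient: 4·0.125·0.347 + 2·0.5·0.311 + 1·0.125·0.527 + 1·0.125·0.258 = 0.582625.
0.582625 > 0.14: the indirect benefit exceeds the cost.

Yes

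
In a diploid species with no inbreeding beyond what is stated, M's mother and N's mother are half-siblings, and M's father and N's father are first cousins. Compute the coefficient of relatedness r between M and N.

0.09375

With two independent routes of shared ancestry, r is the sum of the two contributions.
M and N are related in two ways: half first cousins through their mothers (r = 1/16) and second cousins through their fathers (r = 1/32).
r = 1/16 + 1/32 = 0.09375.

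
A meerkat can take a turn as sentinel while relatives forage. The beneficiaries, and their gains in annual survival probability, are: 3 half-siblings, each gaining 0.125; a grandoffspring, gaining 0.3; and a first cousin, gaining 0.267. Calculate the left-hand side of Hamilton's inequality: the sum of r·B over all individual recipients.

r to a half-sibling = 0.25 (half-sibs share one parent — one path of length 2: r = (1/2)^2 = 1/4).
r to a grandoffspring = 1/4 (two parent–offspring links: r = (1/2)^2 = 1/4).
r to a first cousin = 1/8 (first cousins share one grandparent pair — two paths of length 4: r = 2·(1/2)^4 = 1/8).
Summing one r·B term per recipient: 3·0.25·0.125 + 1·0.25·0.3 + 1·0.125·0.267 = 0.202125.

0.202125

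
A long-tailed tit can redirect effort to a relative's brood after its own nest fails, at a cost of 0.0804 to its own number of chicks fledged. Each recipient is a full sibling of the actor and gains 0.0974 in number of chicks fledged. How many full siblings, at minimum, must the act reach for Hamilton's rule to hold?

r to a full sibling = 1/2 (full sibs share both parents — two paths of length 2: r = 2·(1/2)^2 = 1/2).
Hamilton's rule: n·r·B > C  ⇒  n > C/(r·B) = 0.0804/(0.5·0.0974) = 1.651.
The smallest integer exceeding 1.651 is 2.

2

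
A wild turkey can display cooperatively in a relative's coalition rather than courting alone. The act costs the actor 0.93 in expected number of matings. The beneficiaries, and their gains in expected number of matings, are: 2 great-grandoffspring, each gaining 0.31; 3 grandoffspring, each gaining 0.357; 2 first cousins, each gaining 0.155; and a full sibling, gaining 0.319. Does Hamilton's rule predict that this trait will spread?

No

Hamilton's rule: the trait is favored when the sum of r·B over every recipient exceeds the actor's cost C.
r to a great-grandoffspring = 0.125 (three parent–offspring links: r = (1/2)^3 = 1/8).
r to a grandoffspring = 1/4 (two parent–offspring links: r = (1/2)^2 = 1/4).
r to a first cousin = 1/8 (first cousins share one grandparent pair — two paths of length 4: r = 2·(1/2)^4 = 1/8).
r to a full sibling = 0.5 (full sibs share both parents — two paths of length 2: r = 2·(1/2)^2 = 1/2).
Summing one r·B term per recipient: 2·0.125·0.31 + 3·0.25·0.357 + 2·0.125·0.155 + 1·0.5·0.319 = 0.5435.
0.5435 < 0.93: the indirect benefit is less than the cost.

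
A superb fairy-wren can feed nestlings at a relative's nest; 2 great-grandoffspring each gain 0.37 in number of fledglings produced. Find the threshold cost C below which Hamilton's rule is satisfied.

0.0925

r to a great-grandoffspring = 1/8 (three parent–offspring links: r = (1/2)^3 = 1/8).
Hamilton's rule: n·r·B > C, so the trait is favored while C < n·r·B = 2·0.125·0.37 = 0.0925.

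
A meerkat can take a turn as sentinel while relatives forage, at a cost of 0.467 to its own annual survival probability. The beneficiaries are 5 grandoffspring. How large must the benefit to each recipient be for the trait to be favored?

r to a grandoffspring = 0.25 (two parent–offspring links: r = (1/2)^2 = 1/4).
Hamilton's rule with n recipients of equal r: n·r·B > C, so B > C/(n·r) = 0.467/(5·0.25) = 0.3736.

0.3736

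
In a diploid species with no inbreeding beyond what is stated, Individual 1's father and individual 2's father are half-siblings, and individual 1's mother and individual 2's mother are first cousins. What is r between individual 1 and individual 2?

Wright's path rule: contributions from independent ancestry routes add.
Individual 1 and individual 2 are related in two ways: half first cousins through their fathers (r = 1/16) and second cousins through their mothers (r = 1/32).
r = 1/16 + 1/32 = 0.09375.

0.09375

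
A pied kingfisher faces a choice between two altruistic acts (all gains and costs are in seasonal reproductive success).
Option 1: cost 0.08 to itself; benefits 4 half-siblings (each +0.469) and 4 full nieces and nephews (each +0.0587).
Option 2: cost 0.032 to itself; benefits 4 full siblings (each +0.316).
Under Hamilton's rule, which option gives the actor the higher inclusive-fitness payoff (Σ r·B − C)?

Option 2

Option 1: r to a half-sibling = 0.25.
Option 1: r to a full niece or nephew = 0.25.
Option 1: Σ r·B − C = (4·0.25·0.469 + 4·0.25·0.0587) − 0.08 = 0.4477.
Option 2: r to a full sibling = 0.5.
Option 2: Σ r·B − C = (4·0.5·0.316) − 0.032 = 0.6.
Option 2 has the higher net inclusive-fitness payoff.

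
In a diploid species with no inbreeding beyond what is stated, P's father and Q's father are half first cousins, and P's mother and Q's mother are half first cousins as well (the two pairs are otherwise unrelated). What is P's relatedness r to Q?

With two independent routes of shared ancestry, r is the sum of the two contributions.
P and Q are related in two ways: half second cousins through their fathers (r = 1/64) and half second cousins through their mothers (r = 1/64).
r = 1/64 + 1/64 = 0.03125.

0.03125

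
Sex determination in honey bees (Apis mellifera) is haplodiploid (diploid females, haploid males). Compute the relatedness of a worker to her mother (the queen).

0.5

One meiotic link between diploid queen and diploid daughter: r = 1/2.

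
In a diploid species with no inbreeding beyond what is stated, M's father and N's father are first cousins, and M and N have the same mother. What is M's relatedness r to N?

With two independent routes of shared ancestry, r is the sum of the two contributions.
M and N are related in two ways: second cousins through their fathers (r = 1/32) and half-sibs through their shared mother (r = 1/4).
r = 1/32 + 1/4 = 0.28125.

0.28125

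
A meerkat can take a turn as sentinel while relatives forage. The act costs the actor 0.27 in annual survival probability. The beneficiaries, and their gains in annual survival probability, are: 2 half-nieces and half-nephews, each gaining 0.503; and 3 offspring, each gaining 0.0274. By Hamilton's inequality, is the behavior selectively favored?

Hamilton's rule: the trait is favored when the sum of r·B over every recipient exceeds the actor's cost C.
r to a half-niece or half-nephew = 1/8 (half-aunt/uncle↔niece/nephew: one path of length 3: r = (1/2)^3 = 1/8).
r to an offspring = 1/2 (one parent–offspring link: r = (1/2)^1 = 1/2).
Summing one r·B term per recipient: 2·0.125·0.503 + 3·0.5·0.0274 = 0.16685.
0.16685 < 0.27: the indirect benefit is less than the cost.

No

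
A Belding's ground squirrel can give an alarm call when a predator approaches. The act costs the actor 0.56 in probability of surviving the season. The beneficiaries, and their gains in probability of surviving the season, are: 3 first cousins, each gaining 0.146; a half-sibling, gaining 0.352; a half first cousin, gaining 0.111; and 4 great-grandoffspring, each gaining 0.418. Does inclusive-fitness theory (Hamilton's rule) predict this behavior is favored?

No

Hamilton's rule: the trait is favored when the sum of r·B over every recipient exceeds the actor's cost C.
r to a first cousin = 0.125 (first cousins share one grandparent pair — two paths of length 4: r = 2·(1/2)^4 = 1/8).
r to a half-sibling = 1/4 (half-sibs share one parent — one path of length 2: r = (1/2)^2 = 1/4).
r to a half first cousin = 1/16 (half first cousins share one grandparent — one path of length 4: r = (1/2)^4 = 1/16).
r to a great-grandoffspring = 1/8 (three parent–offspring links: r = (1/2)^3 = 1/8).
Summing one r·B term per recipient: 3·0.125·0.146 + 1·0.25·0.352 + 1·0.0625·0.111 + 4·0.125·0.418 = 0.3586875.
0.3586875 < 0.56: the indirect benefit is less than the cost.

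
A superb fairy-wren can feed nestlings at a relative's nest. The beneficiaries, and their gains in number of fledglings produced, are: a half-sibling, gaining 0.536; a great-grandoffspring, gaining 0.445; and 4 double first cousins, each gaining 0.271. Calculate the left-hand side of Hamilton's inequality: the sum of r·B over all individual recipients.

0.460625

r to a half-sibling = 0.25 (half-sibs share one parent — one path of length 2: r = (1/2)^2 = 1/4).
r to a great-grandoffspring = 1/8 (three parent–offspring links: r = (1/2)^3 = 1/8).
r to a double first cousin = 1/4 (double first cousins share both grandparent pairs — four paths of length 4: r = 4·(1/2)^4 = 1/4).
Summing one r·B term per recipient: 1·0.25·0.536 + 1·0.125·0.445 + 4·0.25·0.271 = 0.460625.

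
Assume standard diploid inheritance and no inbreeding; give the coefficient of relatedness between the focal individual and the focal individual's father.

0.5

Each parent–offspring link contributes a factor of 1/2, and independent paths through distinct common ancestors add.
One parent–offspring link: r = (1/2)^1 = 1/2.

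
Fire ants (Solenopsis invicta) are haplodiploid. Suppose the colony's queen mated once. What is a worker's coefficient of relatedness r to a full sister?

Haplodiploid full sisters inherit their father's entire haploid genome identically (contributing 1/2) and on average half of their mother's contribution (1/2 · 1/2 = 1/4); r = 1/2 + 1/4 = 3/4.

0.75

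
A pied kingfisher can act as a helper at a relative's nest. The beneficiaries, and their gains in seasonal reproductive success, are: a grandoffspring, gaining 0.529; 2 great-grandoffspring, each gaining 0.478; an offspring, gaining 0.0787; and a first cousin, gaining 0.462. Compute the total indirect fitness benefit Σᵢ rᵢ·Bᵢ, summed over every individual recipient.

0.34885

r to a grandoffspring = 1/4 (two parent–offspring links: r = (1/2)^2 = 1/4).
r to a great-grandoffspring = 0.125 (three parent–offspring links: r = (1/2)^3 = 1/8).
r to an offspring = 1/2 (one parent–offspring link: r = (1/2)^1 = 1/2).
r to a first cousin = 0.125 (first cousins share one grandparent pair — two paths of length 4: r = 2·(1/2)^4 = 1/8).
Summing one r·B term per recipient: 1·0.25·0.529 + 2·0.125·0.478 + 1·0.5·0.0787 + 1·0.125·0.462 = 0.34885.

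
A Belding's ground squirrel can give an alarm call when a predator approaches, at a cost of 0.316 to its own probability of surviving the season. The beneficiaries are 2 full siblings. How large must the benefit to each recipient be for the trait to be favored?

0.316

r to a full sibling = 1/2 (full sibs share both parents — two paths of length 2: r = 2·(1/2)^2 = 1/2).
Hamilton's rule with n recipients of equal r: n·r·B > C, so B > C/(n·r) = 0.316/(2·0.5) = 0.316.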